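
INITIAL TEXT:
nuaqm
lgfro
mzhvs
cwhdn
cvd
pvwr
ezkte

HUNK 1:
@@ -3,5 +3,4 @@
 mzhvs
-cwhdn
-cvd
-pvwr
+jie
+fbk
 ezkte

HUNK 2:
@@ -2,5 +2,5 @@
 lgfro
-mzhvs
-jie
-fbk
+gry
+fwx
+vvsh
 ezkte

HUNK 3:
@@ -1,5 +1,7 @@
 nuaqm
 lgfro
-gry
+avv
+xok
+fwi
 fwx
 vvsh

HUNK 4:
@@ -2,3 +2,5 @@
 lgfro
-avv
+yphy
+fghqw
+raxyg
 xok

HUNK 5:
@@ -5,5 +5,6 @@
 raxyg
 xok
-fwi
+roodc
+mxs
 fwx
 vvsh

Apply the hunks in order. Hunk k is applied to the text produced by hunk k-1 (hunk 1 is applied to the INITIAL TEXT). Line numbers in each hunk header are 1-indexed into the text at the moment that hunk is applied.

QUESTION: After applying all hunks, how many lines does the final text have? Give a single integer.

Hunk 1: at line 3 remove [cwhdn,cvd,pvwr] add [jie,fbk] -> 6 lines: nuaqm lgfro mzhvs jie fbk ezkte
Hunk 2: at line 2 remove [mzhvs,jie,fbk] add [gry,fwx,vvsh] -> 6 lines: nuaqm lgfro gry fwx vvsh ezkte
Hunk 3: at line 1 remove [gry] add [avv,xok,fwi] -> 8 lines: nuaqm lgfro avv xok fwi fwx vvsh ezkte
Hunk 4: at line 2 remove [avv] add [yphy,fghqw,raxyg] -> 10 lines: nuaqm lgfro yphy fghqw raxyg xok fwi fwx vvsh ezkte
Hunk 5: at line 5 remove [fwi] add [roodc,mxs] -> 11 lines: nuaqm lgfro yphy fghqw raxyg xok roodc mxs fwx vvsh ezkte
Final line count: 11

Answer: 11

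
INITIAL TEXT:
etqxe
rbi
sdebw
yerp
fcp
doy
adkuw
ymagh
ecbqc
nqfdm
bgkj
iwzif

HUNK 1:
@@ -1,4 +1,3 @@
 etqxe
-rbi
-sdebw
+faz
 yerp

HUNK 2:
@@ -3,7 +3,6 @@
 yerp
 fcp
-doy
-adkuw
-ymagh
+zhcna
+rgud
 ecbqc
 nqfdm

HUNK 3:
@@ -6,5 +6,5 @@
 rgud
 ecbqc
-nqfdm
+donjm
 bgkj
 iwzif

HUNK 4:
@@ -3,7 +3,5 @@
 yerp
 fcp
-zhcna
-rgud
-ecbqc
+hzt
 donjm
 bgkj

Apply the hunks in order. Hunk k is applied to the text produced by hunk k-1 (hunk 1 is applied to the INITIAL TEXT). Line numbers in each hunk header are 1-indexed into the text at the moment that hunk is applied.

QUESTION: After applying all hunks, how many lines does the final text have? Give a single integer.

Answer: 8

Derivation:
Hunk 1: at line 1 remove [rbi,sdebw] add [faz] -> 11 lines: etqxe faz yerp fcp doy adkuw ymagh ecbqc nqfdm bgkj iwzif
Hunk 2: at line 3 remove [doy,adkuw,ymagh] add [zhcna,rgud] -> 10 lines: etqxe faz yerp fcp zhcna rgud ecbqc nqfdm bgkj iwzif
Hunk 3: at line 6 remove [nqfdm] add [donjm] -> 10 lines: etqxe faz yerp fcp zhcna rgud ecbqc donjm bgkj iwzif
Hunk 4: at line 3 remove [zhcna,rgud,ecbqc] add [hzt] -> 8 lines: etqxe faz yerp fcp hzt donjm bgkj iwzif
Final line count: 8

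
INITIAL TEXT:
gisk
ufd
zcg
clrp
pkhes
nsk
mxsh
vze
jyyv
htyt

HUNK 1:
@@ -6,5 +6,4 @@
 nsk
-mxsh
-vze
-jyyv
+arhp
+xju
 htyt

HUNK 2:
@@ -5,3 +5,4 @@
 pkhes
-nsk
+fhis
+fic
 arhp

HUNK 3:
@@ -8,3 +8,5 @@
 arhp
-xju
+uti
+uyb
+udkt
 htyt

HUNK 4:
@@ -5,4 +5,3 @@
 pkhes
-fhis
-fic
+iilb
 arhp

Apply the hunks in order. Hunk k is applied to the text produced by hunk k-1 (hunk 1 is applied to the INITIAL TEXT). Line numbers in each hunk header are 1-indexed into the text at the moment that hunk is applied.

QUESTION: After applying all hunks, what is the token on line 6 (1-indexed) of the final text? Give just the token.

Hunk 1: at line 6 remove [mxsh,vze,jyyv] add [arhp,xju] -> 9 lines: gisk ufd zcg clrp pkhes nsk arhp xju htyt
Hunk 2: at line 5 remove [nsk] add [fhis,fic] -> 10 lines: gisk ufd zcg clrp pkhes fhis fic arhp xju htyt
Hunk 3: at line 8 remove [xju] add [uti,uyb,udkt] -> 12 lines: gisk ufd zcg clrp pkhes fhis fic arhp uti uyb udkt htyt
Hunk 4: at line 5 remove [fhis,fic] add [iilb] -> 11 lines: gisk ufd zcg clrp pkhes iilb arhp uti uyb udkt htyt
Final line 6: iilb

Answer: iilb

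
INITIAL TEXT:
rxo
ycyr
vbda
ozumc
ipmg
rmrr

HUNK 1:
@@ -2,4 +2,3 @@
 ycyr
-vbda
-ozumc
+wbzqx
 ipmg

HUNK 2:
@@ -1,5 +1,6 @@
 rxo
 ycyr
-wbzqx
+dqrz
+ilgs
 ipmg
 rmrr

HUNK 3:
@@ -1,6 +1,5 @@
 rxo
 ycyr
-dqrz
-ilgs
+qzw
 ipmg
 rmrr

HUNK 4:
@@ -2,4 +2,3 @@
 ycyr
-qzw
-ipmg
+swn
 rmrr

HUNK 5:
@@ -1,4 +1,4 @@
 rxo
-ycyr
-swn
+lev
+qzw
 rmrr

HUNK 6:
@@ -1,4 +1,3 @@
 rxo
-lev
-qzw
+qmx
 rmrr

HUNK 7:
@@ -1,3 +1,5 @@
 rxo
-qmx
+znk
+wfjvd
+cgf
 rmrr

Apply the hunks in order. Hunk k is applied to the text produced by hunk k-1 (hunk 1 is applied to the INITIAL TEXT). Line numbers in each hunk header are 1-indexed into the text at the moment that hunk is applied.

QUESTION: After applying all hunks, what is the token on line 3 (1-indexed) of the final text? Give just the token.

Answer: wfjvd

Derivation:
Hunk 1: at line 2 remove [vbda,ozumc] add [wbzqx] -> 5 lines: rxo ycyr wbzqx ipmg rmrr
Hunk 2: at line 1 remove [wbzqx] add [dqrz,ilgs] -> 6 lines: rxo ycyr dqrz ilgs ipmg rmrr
Hunk 3: at line 1 remove [dqrz,ilgs] add [qzw] -> 5 lines: rxo ycyr qzw ipmg rmrr
Hunk 4: at line 2 remove [qzw,ipmg] add [swn] -> 4 lines: rxo ycyr swn rmrr
Hunk 5: at line 1 remove [ycyr,swn] add [lev,qzw] -> 4 lines: rxo lev qzw rmrr
Hunk 6: at line 1 remove [lev,qzw] add [qmx] -> 3 lines: rxo qmx rmrr
Hunk 7: at line 1 remove [qmx] add [znk,wfjvd,cgf] -> 5 lines: rxo znk wfjvd cgf rmrr
Final line 3: wfjvd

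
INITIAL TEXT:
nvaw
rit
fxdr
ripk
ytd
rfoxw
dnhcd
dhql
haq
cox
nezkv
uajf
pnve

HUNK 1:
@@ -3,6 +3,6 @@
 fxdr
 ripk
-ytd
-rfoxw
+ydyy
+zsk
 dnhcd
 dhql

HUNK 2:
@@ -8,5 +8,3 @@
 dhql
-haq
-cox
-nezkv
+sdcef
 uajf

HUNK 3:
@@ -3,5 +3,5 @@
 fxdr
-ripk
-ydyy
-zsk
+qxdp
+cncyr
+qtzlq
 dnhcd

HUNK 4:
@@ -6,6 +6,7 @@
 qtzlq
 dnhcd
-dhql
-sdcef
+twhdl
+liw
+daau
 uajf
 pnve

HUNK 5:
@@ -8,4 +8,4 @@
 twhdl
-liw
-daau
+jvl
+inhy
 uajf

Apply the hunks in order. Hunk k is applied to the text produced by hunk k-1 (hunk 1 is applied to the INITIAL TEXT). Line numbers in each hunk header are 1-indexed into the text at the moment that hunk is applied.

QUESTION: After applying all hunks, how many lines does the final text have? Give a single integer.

Answer: 12

Derivation:
Hunk 1: at line 3 remove [ytd,rfoxw] add [ydyy,zsk] -> 13 lines: nvaw rit fxdr ripk ydyy zsk dnhcd dhql haq cox nezkv uajf pnve
Hunk 2: at line 8 remove [haq,cox,nezkv] add [sdcef] -> 11 lines: nvaw rit fxdr ripk ydyy zsk dnhcd dhql sdcef uajf pnve
Hunk 3: at line 3 remove [ripk,ydyy,zsk] add [qxdp,cncyr,qtzlq] -> 11 lines: nvaw rit fxdr qxdp cncyr qtzlq dnhcd dhql sdcef uajf pnve
Hunk 4: at line 6 remove [dhql,sdcef] add [twhdl,liw,daau] -> 12 lines: nvaw rit fxdr qxdp cncyr qtzlq dnhcd twhdl liw daau uajf pnve
Hunk 5: at line 8 remove [liw,daau] add [jvl,inhy] -> 12 lines: nvaw rit fxdr qxdp cncyr qtzlq dnhcd twhdl jvl inhy uajf pnve
Final line count: 12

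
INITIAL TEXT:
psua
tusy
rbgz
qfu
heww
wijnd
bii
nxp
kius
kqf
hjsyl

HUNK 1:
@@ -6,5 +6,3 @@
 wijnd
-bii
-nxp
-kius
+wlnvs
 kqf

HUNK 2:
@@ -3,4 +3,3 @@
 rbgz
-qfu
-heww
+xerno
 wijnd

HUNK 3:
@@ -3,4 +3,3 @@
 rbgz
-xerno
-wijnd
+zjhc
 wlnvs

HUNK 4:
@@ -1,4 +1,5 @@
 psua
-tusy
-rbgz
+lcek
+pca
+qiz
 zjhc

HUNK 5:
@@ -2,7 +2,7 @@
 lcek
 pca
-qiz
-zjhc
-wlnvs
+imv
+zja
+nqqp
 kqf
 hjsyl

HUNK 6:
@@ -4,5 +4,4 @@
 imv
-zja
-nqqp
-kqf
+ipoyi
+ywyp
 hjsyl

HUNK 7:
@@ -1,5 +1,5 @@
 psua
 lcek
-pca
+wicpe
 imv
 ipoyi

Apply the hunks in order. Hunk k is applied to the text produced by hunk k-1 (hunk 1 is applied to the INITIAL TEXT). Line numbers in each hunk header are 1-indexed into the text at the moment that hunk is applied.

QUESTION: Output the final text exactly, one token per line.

Hunk 1: at line 6 remove [bii,nxp,kius] add [wlnvs] -> 9 lines: psua tusy rbgz qfu heww wijnd wlnvs kqf hjsyl
Hunk 2: at line 3 remove [qfu,heww] add [xerno] -> 8 lines: psua tusy rbgz xerno wijnd wlnvs kqf hjsyl
Hunk 3: at line 3 remove [xerno,wijnd] add [zjhc] -> 7 lines: psua tusy rbgz zjhc wlnvs kqf hjsyl
Hunk 4: at line 1 remove [tusy,rbgz] add [lcek,pca,qiz] -> 8 lines: psua lcek pca qiz zjhc wlnvs kqf hjsyl
Hunk 5: at line 2 remove [qiz,zjhc,wlnvs] add [imv,zja,nqqp] -> 8 lines: psua lcek pca imv zja nqqp kqf hjsyl
Hunk 6: at line 4 remove [zja,nqqp,kqf] add [ipoyi,ywyp] -> 7 lines: psua lcek pca imv ipoyi ywyp hjsyl
Hunk 7: at line 1 remove [pca] add [wicpe] -> 7 lines: psua lcek wicpe imv ipoyi ywyp hjsyl

Answer: psua
lcek
wicpe
imv
ipoyi
ywyp
hjsyl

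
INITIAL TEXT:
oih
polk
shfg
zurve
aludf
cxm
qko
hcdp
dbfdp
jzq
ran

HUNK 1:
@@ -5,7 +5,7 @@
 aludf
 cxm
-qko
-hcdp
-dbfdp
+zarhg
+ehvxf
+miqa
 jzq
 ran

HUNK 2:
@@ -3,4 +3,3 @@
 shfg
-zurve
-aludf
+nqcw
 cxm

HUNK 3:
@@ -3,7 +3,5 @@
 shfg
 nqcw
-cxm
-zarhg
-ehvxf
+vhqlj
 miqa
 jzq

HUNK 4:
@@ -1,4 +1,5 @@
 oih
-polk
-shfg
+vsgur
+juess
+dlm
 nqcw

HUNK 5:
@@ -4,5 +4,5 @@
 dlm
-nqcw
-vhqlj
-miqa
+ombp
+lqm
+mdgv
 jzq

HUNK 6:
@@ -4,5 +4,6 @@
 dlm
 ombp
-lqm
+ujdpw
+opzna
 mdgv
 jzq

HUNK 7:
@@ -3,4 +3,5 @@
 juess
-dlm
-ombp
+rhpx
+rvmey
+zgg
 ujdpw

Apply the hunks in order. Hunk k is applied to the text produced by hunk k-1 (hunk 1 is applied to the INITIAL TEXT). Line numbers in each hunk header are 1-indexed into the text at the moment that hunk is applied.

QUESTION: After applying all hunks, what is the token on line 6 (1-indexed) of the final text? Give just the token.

Answer: zgg

Derivation:
Hunk 1: at line 5 remove [qko,hcdp,dbfdp] add [zarhg,ehvxf,miqa] -> 11 lines: oih polk shfg zurve aludf cxm zarhg ehvxf miqa jzq ran
Hunk 2: at line 3 remove [zurve,aludf] add [nqcw] -> 10 lines: oih polk shfg nqcw cxm zarhg ehvxf miqa jzq ran
Hunk 3: at line 3 remove [cxm,zarhg,ehvxf] add [vhqlj] -> 8 lines: oih polk shfg nqcw vhqlj miqa jzq ran
Hunk 4: at line 1 remove [polk,shfg] add [vsgur,juess,dlm] -> 9 lines: oih vsgur juess dlm nqcw vhqlj miqa jzq ran
Hunk 5: at line 4 remove [nqcw,vhqlj,miqa] add [ombp,lqm,mdgv] -> 9 lines: oih vsgur juess dlm ombp lqm mdgv jzq ran
Hunk 6: at line 4 remove [lqm] add [ujdpw,opzna] -> 10 lines: oih vsgur juess dlm ombp ujdpw opzna mdgv jzq ran
Hunk 7: at line 3 remove [dlm,ombp] add [rhpx,rvmey,zgg] -> 11 lines: oih vsgur juess rhpx rvmey zgg ujdpw opzna mdgv jzq ran
Final line 6: zgg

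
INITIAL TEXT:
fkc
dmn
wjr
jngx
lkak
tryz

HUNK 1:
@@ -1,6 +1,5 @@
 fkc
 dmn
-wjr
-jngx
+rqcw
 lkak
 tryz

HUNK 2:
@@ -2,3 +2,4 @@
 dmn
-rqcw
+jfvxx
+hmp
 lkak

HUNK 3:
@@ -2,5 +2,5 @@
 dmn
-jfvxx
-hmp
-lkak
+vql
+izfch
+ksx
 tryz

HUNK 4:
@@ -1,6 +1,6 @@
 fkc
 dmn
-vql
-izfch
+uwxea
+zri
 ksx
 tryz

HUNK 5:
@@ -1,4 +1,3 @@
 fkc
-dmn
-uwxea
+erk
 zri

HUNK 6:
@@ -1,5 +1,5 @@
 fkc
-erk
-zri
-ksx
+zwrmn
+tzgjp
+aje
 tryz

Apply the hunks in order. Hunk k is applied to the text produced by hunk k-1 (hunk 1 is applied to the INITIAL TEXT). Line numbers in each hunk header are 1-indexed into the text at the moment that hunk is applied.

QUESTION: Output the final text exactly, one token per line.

Answer: fkc
zwrmn
tzgjp
aje
tryz

Derivation:
Hunk 1: at line 1 remove [wjr,jngx] add [rqcw] -> 5 lines: fkc dmn rqcw lkak tryz
Hunk 2: at line 2 remove [rqcw] add [jfvxx,hmp] -> 6 lines: fkc dmn jfvxx hmp lkak tryz
Hunk 3: at line 2 remove [jfvxx,hmp,lkak] add [vql,izfch,ksx] -> 6 lines: fkc dmn vql izfch ksx tryz
Hunk 4: at line 1 remove [vql,izfch] add [uwxea,zri] -> 6 lines: fkc dmn uwxea zri ksx tryz
Hunk 5: at line 1 remove [dmn,uwxea] add [erk] -> 5 lines: fkc erk zri ksx tryz
Hunk 6: at line 1 remove [erk,zri,ksx] add [zwrmn,tzgjp,aje] -> 5 lines: fkc zwrmn tzgjp aje tryz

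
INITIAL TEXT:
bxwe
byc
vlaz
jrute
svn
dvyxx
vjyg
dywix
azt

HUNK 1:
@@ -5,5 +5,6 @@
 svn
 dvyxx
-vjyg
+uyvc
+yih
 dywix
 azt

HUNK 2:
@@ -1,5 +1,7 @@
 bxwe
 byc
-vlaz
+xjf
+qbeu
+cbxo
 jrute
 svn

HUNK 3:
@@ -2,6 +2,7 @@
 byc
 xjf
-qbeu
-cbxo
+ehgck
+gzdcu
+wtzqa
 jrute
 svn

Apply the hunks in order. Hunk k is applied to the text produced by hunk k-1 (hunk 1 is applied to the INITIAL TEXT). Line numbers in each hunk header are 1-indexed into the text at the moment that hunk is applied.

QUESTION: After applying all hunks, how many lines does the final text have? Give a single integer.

Answer: 13

Derivation:
Hunk 1: at line 5 remove [vjyg] add [uyvc,yih] -> 10 lines: bxwe byc vlaz jrute svn dvyxx uyvc yih dywix azt
Hunk 2: at line 1 remove [vlaz] add [xjf,qbeu,cbxo] -> 12 lines: bxwe byc xjf qbeu cbxo jrute svn dvyxx uyvc yih dywix azt
Hunk 3: at line 2 remove [qbeu,cbxo] add [ehgck,gzdcu,wtzqa] -> 13 lines: bxwe byc xjf ehgck gzdcu wtzqa jrute svn dvyxx uyvc yih dywix azt
Final line count: 13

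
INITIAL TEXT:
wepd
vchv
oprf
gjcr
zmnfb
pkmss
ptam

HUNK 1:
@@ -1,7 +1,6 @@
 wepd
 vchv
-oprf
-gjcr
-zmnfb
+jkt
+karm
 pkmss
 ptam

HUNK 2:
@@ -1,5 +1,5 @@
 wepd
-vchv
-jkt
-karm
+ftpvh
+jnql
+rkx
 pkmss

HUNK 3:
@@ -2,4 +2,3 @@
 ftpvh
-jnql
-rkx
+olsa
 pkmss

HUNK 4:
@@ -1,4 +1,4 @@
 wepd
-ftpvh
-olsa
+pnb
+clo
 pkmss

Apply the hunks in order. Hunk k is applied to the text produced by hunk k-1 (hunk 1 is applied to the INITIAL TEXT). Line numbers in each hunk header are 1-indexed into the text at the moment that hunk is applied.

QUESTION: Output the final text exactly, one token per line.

Hunk 1: at line 1 remove [oprf,gjcr,zmnfb] add [jkt,karm] -> 6 lines: wepd vchv jkt karm pkmss ptam
Hunk 2: at line 1 remove [vchv,jkt,karm] add [ftpvh,jnql,rkx] -> 6 lines: wepd ftpvh jnql rkx pkmss ptam
Hunk 3: at line 2 remove [jnql,rkx] add [olsa] -> 5 lines: wepd ftpvh olsa pkmss ptam
Hunk 4: at line 1 remove [ftpvh,olsa] add [pnb,clo] -> 5 lines: wepd pnb clo pkmss ptam

Answer: wepd
pnb
clo
pkmss
ptam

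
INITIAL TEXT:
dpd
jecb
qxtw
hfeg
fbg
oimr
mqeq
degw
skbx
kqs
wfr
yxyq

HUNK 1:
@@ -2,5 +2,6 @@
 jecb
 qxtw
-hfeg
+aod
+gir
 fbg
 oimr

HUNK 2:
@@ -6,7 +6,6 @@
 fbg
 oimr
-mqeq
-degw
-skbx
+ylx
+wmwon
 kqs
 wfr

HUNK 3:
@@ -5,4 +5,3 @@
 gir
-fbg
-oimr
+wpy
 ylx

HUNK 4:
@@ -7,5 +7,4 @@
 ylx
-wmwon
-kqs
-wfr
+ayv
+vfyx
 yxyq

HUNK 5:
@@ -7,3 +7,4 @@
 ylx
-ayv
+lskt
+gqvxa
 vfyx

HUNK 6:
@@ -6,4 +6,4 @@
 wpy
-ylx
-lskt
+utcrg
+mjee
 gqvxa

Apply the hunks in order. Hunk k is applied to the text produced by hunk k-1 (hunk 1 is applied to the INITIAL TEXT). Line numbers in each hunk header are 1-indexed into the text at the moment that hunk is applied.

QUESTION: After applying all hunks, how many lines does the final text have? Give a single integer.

Answer: 11

Derivation:
Hunk 1: at line 2 remove [hfeg] add [aod,gir] -> 13 lines: dpd jecb qxtw aod gir fbg oimr mqeq degw skbx kqs wfr yxyq
Hunk 2: at line 6 remove [mqeq,degw,skbx] add [ylx,wmwon] -> 12 lines: dpd jecb qxtw aod gir fbg oimr ylx wmwon kqs wfr yxyq
Hunk 3: at line 5 remove [fbg,oimr] add [wpy] -> 11 lines: dpd jecb qxtw aod gir wpy ylx wmwon kqs wfr yxyq
Hunk 4: at line 7 remove [wmwon,kqs,wfr] add [ayv,vfyx] -> 10 lines: dpd jecb qxtw aod gir wpy ylx ayv vfyx yxyq
Hunk 5: at line 7 remove [ayv] add [lskt,gqvxa] -> 11 lines: dpd jecb qxtw aod gir wpy ylx lskt gqvxa vfyx yxyq
Hunk 6: at line 6 remove [ylx,lskt] add [utcrg,mjee] -> 11 lines: dpd jecb qxtw aod gir wpy utcrg mjee gqvxa vfyx yxyq
Final line count: 11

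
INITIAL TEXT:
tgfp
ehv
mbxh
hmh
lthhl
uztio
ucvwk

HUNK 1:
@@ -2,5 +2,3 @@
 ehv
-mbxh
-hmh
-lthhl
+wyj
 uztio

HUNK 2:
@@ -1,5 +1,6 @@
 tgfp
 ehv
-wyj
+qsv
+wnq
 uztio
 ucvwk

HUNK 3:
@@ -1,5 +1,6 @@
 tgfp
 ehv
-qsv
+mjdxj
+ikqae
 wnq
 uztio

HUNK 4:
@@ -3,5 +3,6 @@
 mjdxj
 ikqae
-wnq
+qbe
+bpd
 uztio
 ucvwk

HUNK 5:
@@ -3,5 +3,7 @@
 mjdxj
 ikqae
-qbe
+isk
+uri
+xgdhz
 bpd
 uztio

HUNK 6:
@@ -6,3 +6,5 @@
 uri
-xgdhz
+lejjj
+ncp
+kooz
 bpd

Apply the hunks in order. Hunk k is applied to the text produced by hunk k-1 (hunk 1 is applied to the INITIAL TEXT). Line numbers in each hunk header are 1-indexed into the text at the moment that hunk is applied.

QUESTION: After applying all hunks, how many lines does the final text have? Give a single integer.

Hunk 1: at line 2 remove [mbxh,hmh,lthhl] add [wyj] -> 5 lines: tgfp ehv wyj uztio ucvwk
Hunk 2: at line 1 remove [wyj] add [qsv,wnq] -> 6 lines: tgfp ehv qsv wnq uztio ucvwk
Hunk 3: at line 1 remove [qsv] add [mjdxj,ikqae] -> 7 lines: tgfp ehv mjdxj ikqae wnq uztio ucvwk
Hunk 4: at line 3 remove [wnq] add [qbe,bpd] -> 8 lines: tgfp ehv mjdxj ikqae qbe bpd uztio ucvwk
Hunk 5: at line 3 remove [qbe] add [isk,uri,xgdhz] -> 10 lines: tgfp ehv mjdxj ikqae isk uri xgdhz bpd uztio ucvwk
Hunk 6: at line 6 remove [xgdhz] add [lejjj,ncp,kooz] -> 12 lines: tgfp ehv mjdxj ikqae isk uri lejjj ncp kooz bpd uztio ucvwk
Final line count: 12

Answer: 12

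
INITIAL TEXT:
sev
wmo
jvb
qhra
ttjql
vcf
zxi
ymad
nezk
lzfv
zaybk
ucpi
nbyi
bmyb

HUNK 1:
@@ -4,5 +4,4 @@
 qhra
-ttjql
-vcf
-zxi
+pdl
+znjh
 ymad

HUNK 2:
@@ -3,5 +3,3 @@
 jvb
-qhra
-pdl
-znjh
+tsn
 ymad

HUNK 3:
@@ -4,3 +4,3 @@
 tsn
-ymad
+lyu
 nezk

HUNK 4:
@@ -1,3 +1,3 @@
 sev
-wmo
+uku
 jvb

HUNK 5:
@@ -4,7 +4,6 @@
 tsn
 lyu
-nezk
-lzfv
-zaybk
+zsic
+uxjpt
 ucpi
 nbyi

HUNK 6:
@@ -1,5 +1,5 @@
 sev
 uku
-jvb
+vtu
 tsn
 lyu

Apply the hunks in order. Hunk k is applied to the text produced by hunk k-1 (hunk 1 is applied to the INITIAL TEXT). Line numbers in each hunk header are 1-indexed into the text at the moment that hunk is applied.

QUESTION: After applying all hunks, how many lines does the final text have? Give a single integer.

Hunk 1: at line 4 remove [ttjql,vcf,zxi] add [pdl,znjh] -> 13 lines: sev wmo jvb qhra pdl znjh ymad nezk lzfv zaybk ucpi nbyi bmyb
Hunk 2: at line 3 remove [qhra,pdl,znjh] add [tsn] -> 11 lines: sev wmo jvb tsn ymad nezk lzfv zaybk ucpi nbyi bmyb
Hunk 3: at line 4 remove [ymad] add [lyu] -> 11 lines: sev wmo jvb tsn lyu nezk lzfv zaybk ucpi nbyi bmyb
Hunk 4: at line 1 remove [wmo] add [uku] -> 11 lines: sev uku jvb tsn lyu nezk lzfv zaybk ucpi nbyi bmyb
Hunk 5: at line 4 remove [nezk,lzfv,zaybk] add [zsic,uxjpt] -> 10 lines: sev uku jvb tsn lyu zsic uxjpt ucpi nbyi bmyb
Hunk 6: at line 1 remove [jvb] add [vtu] -> 10 lines: sev uku vtu tsn lyu zsic uxjpt ucpi nbyi bmyb
Final line count: 10

Answer: 10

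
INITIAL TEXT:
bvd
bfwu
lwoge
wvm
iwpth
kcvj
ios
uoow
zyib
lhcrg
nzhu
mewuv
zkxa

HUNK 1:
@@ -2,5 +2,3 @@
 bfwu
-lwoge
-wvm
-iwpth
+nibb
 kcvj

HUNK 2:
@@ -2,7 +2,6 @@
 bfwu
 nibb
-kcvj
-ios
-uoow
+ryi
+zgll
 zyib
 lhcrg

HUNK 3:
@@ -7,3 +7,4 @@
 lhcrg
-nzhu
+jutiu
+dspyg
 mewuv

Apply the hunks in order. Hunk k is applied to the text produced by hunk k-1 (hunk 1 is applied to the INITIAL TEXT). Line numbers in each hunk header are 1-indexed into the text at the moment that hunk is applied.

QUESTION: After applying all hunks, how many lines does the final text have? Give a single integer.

Hunk 1: at line 2 remove [lwoge,wvm,iwpth] add [nibb] -> 11 lines: bvd bfwu nibb kcvj ios uoow zyib lhcrg nzhu mewuv zkxa
Hunk 2: at line 2 remove [kcvj,ios,uoow] add [ryi,zgll] -> 10 lines: bvd bfwu nibb ryi zgll zyib lhcrg nzhu mewuv zkxa
Hunk 3: at line 7 remove [nzhu] add [jutiu,dspyg] -> 11 lines: bvd bfwu nibb ryi zgll zyib lhcrg jutiu dspyg mewuv zkxa
Final line count: 11

Answer: 11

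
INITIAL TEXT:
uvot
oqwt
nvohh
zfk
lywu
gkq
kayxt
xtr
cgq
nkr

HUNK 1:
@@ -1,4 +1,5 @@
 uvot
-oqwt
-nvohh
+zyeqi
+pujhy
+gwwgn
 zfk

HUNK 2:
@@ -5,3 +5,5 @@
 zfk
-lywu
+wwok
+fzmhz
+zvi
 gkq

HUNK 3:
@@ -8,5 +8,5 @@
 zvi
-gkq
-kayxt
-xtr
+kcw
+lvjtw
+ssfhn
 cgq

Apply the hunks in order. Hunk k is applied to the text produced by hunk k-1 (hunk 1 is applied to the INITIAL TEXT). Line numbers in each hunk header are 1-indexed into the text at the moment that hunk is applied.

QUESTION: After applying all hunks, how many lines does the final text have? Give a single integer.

Hunk 1: at line 1 remove [oqwt,nvohh] add [zyeqi,pujhy,gwwgn] -> 11 lines: uvot zyeqi pujhy gwwgn zfk lywu gkq kayxt xtr cgq nkr
Hunk 2: at line 5 remove [lywu] add [wwok,fzmhz,zvi] -> 13 lines: uvot zyeqi pujhy gwwgn zfk wwok fzmhz zvi gkq kayxt xtr cgq nkr
Hunk 3: at line 8 remove [gkq,kayxt,xtr] add [kcw,lvjtw,ssfhn] -> 13 lines: uvot zyeqi pujhy gwwgn zfk wwok fzmhz zvi kcw lvjtw ssfhn cgq nkr
Final line count: 13

Answer: 13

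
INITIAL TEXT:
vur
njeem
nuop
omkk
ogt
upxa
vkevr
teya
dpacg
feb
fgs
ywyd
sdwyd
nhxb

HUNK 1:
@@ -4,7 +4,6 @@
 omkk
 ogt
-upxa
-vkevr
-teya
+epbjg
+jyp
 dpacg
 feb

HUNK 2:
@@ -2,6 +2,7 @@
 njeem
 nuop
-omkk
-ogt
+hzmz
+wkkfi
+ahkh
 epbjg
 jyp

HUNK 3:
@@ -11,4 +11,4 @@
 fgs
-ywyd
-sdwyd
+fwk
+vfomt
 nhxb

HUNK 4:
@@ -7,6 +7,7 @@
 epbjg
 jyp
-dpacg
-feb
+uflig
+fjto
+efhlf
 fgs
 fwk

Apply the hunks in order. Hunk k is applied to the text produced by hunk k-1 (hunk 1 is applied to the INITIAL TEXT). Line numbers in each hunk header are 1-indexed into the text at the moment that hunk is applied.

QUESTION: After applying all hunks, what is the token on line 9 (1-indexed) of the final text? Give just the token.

Answer: uflig

Derivation:
Hunk 1: at line 4 remove [upxa,vkevr,teya] add [epbjg,jyp] -> 13 lines: vur njeem nuop omkk ogt epbjg jyp dpacg feb fgs ywyd sdwyd nhxb
Hunk 2: at line 2 remove [omkk,ogt] add [hzmz,wkkfi,ahkh] -> 14 lines: vur njeem nuop hzmz wkkfi ahkh epbjg jyp dpacg feb fgs ywyd sdwyd nhxb
Hunk 3: at line 11 remove [ywyd,sdwyd] add [fwk,vfomt] -> 14 lines: vur njeem nuop hzmz wkkfi ahkh epbjg jyp dpacg feb fgs fwk vfomt nhxb
Hunk 4: at line 7 remove [dpacg,feb] add [uflig,fjto,efhlf] -> 15 lines: vur njeem nuop hzmz wkkfi ahkh epbjg jyp uflig fjto efhlf fgs fwk vfomt nhxb
Final line 9: uflig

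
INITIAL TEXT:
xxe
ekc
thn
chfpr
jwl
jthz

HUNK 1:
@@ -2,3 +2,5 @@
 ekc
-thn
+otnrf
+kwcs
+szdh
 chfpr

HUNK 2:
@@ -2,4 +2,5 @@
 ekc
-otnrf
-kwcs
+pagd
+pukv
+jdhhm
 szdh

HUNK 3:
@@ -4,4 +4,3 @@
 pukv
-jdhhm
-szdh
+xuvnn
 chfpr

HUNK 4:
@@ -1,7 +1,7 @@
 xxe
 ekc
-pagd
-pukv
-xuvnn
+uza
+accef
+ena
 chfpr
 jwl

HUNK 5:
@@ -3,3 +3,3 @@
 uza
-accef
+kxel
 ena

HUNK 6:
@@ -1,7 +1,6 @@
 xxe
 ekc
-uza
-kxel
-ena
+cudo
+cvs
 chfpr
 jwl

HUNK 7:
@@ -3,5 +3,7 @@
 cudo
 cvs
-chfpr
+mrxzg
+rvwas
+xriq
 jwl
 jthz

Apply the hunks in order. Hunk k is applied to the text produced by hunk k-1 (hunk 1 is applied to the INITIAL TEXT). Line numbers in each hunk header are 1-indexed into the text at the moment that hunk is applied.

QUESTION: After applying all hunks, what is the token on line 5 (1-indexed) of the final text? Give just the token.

Answer: mrxzg

Derivation:
Hunk 1: at line 2 remove [thn] add [otnrf,kwcs,szdh] -> 8 lines: xxe ekc otnrf kwcs szdh chfpr jwl jthz
Hunk 2: at line 2 remove [otnrf,kwcs] add [pagd,pukv,jdhhm] -> 9 lines: xxe ekc pagd pukv jdhhm szdh chfpr jwl jthz
Hunk 3: at line 4 remove [jdhhm,szdh] add [xuvnn] -> 8 lines: xxe ekc pagd pukv xuvnn chfpr jwl jthz
Hunk 4: at line 1 remove [pagd,pukv,xuvnn] add [uza,accef,ena] -> 8 lines: xxe ekc uza accef ena chfpr jwl jthz
Hunk 5: at line 3 remove [accef] add [kxel] -> 8 lines: xxe ekc uza kxel ena chfpr jwl jthz
Hunk 6: at line 1 remove [uza,kxel,ena] add [cudo,cvs] -> 7 lines: xxe ekc cudo cvs chfpr jwl jthz
Hunk 7: at line 3 remove [chfpr] add [mrxzg,rvwas,xriq] -> 9 lines: xxe ekc cudo cvs mrxzg rvwas xriq jwl jthz
Final line 5: mrxzg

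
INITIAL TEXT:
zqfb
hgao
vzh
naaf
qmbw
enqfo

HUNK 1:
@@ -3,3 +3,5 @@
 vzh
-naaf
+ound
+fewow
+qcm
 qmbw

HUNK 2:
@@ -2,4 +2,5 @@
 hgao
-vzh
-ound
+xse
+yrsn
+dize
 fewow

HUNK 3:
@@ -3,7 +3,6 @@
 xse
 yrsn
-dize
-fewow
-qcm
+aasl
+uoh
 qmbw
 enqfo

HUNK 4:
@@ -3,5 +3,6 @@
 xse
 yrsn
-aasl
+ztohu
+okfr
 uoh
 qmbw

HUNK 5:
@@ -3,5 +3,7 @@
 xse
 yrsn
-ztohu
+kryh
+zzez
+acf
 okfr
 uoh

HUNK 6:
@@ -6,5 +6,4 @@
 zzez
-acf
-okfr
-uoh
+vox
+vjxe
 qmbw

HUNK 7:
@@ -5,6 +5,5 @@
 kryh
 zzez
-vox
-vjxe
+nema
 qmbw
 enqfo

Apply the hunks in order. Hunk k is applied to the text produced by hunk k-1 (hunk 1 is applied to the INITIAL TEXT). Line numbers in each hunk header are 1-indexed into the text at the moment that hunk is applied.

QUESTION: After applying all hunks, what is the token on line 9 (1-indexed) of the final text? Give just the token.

Hunk 1: at line 3 remove [naaf] add [ound,fewow,qcm] -> 8 lines: zqfb hgao vzh ound fewow qcm qmbw enqfo
Hunk 2: at line 2 remove [vzh,ound] add [xse,yrsn,dize] -> 9 lines: zqfb hgao xse yrsn dize fewow qcm qmbw enqfo
Hunk 3: at line 3 remove [dize,fewow,qcm] add [aasl,uoh] -> 8 lines: zqfb hgao xse yrsn aasl uoh qmbw enqfo
Hunk 4: at line 3 remove [aasl] add [ztohu,okfr] -> 9 lines: zqfb hgao xse yrsn ztohu okfr uoh qmbw enqfo
Hunk 5: at line 3 remove [ztohu] add [kryh,zzez,acf] -> 11 lines: zqfb hgao xse yrsn kryh zzez acf okfr uoh qmbw enqfo
Hunk 6: at line 6 remove [acf,okfr,uoh] add [vox,vjxe] -> 10 lines: zqfb hgao xse yrsn kryh zzez vox vjxe qmbw enqfo
Hunk 7: at line 5 remove [vox,vjxe] add [nema] -> 9 lines: zqfb hgao xse yrsn kryh zzez nema qmbw enqfo
Final line 9: enqfo

Answer: enqfo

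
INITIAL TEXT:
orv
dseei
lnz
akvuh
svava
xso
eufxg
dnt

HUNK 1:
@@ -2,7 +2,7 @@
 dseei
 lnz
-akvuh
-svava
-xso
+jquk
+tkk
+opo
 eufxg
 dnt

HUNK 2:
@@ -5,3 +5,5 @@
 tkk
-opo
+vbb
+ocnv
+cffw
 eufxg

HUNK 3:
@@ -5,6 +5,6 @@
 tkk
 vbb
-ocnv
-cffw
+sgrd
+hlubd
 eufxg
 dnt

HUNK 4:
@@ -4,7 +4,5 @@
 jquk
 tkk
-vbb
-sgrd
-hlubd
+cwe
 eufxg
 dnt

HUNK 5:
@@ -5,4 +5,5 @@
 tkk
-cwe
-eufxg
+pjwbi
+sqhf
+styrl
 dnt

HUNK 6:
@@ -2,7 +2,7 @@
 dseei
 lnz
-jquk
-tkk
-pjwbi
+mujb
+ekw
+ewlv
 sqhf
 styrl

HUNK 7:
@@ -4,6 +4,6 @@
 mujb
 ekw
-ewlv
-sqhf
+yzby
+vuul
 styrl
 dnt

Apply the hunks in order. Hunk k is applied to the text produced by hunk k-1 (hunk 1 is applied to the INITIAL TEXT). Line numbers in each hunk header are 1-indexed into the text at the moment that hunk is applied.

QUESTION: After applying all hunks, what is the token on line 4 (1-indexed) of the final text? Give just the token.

Hunk 1: at line 2 remove [akvuh,svava,xso] add [jquk,tkk,opo] -> 8 lines: orv dseei lnz jquk tkk opo eufxg dnt
Hunk 2: at line 5 remove [opo] add [vbb,ocnv,cffw] -> 10 lines: orv dseei lnz jquk tkk vbb ocnv cffw eufxg dnt
Hunk 3: at line 5 remove [ocnv,cffw] add [sgrd,hlubd] -> 10 lines: orv dseei lnz jquk tkk vbb sgrd hlubd eufxg dnt
Hunk 4: at line 4 remove [vbb,sgrd,hlubd] add [cwe] -> 8 lines: orv dseei lnz jquk tkk cwe eufxg dnt
Hunk 5: at line 5 remove [cwe,eufxg] add [pjwbi,sqhf,styrl] -> 9 lines: orv dseei lnz jquk tkk pjwbi sqhf styrl dnt
Hunk 6: at line 2 remove [jquk,tkk,pjwbi] add [mujb,ekw,ewlv] -> 9 lines: orv dseei lnz mujb ekw ewlv sqhf styrl dnt
Hunk 7: at line 4 remove [ewlv,sqhf] add [yzby,vuul] -> 9 lines: orv dseei lnz mujb ekw yzby vuul styrl dnt
Final line 4: mujb

Answer: mujb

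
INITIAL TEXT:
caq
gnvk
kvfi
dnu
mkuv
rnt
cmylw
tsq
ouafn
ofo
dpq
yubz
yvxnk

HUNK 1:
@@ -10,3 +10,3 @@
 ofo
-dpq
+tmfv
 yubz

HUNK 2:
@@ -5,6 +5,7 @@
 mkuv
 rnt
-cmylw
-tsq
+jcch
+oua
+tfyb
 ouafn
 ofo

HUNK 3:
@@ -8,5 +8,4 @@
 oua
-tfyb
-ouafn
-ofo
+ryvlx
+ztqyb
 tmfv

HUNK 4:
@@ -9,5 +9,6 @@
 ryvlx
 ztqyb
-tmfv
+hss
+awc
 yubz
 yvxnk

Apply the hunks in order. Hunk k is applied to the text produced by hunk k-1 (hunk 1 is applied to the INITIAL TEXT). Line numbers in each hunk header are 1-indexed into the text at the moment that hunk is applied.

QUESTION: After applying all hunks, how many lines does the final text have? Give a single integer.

Answer: 14

Derivation:
Hunk 1: at line 10 remove [dpq] add [tmfv] -> 13 lines: caq gnvk kvfi dnu mkuv rnt cmylw tsq ouafn ofo tmfv yubz yvxnk
Hunk 2: at line 5 remove [cmylw,tsq] add [jcch,oua,tfyb] -> 14 lines: caq gnvk kvfi dnu mkuv rnt jcch oua tfyb ouafn ofo tmfv yubz yvxnk
Hunk 3: at line 8 remove [tfyb,ouafn,ofo] add [ryvlx,ztqyb] -> 13 lines: caq gnvk kvfi dnu mkuv rnt jcch oua ryvlx ztqyb tmfv yubz yvxnk
Hunk 4: at line 9 remove [tmfv] add [hss,awc] -> 14 lines: caq gnvk kvfi dnu mkuv rnt jcch oua ryvlx ztqyb hss awc yubz yvxnk
Final line count: 14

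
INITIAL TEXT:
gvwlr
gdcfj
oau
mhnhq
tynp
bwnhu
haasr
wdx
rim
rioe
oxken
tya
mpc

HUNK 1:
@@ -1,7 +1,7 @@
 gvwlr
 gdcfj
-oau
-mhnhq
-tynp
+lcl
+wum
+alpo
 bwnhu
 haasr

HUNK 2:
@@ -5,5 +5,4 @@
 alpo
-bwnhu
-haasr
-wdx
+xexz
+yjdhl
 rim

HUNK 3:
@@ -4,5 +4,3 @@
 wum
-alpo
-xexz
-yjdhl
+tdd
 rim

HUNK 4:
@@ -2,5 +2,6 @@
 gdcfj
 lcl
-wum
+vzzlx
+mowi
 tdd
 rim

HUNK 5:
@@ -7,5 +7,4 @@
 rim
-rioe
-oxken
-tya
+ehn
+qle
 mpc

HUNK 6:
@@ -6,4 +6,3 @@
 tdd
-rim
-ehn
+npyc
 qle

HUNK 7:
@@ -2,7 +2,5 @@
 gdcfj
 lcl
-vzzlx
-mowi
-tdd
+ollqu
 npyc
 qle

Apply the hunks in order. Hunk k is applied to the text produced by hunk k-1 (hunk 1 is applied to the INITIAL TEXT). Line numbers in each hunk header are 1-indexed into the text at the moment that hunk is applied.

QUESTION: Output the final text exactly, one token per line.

Answer: gvwlr
gdcfj
lcl
ollqu
npyc
qle
mpc

Derivation:
Hunk 1: at line 1 remove [oau,mhnhq,tynp] add [lcl,wum,alpo] -> 13 lines: gvwlr gdcfj lcl wum alpo bwnhu haasr wdx rim rioe oxken tya mpc
Hunk 2: at line 5 remove [bwnhu,haasr,wdx] add [xexz,yjdhl] -> 12 lines: gvwlr gdcfj lcl wum alpo xexz yjdhl rim rioe oxken tya mpc
Hunk 3: at line 4 remove [alpo,xexz,yjdhl] add [tdd] -> 10 lines: gvwlr gdcfj lcl wum tdd rim rioe oxken tya mpc
Hunk 4: at line 2 remove [wum] add [vzzlx,mowi] -> 11 lines: gvwlr gdcfj lcl vzzlx mowi tdd rim rioe oxken tya mpc
Hunk 5: at line 7 remove [rioe,oxken,tya] add [ehn,qle] -> 10 lines: gvwlr gdcfj lcl vzzlx mowi tdd rim ehn qle mpc
Hunk 6: at line 6 remove [rim,ehn] add [npyc] -> 9 lines: gvwlr gdcfj lcl vzzlx mowi tdd npyc qle mpc
Hunk 7: at line 2 remove [vzzlx,mowi,tdd] add [ollqu] -> 7 lines: gvwlr gdcfj lcl ollqu npyc qle mpc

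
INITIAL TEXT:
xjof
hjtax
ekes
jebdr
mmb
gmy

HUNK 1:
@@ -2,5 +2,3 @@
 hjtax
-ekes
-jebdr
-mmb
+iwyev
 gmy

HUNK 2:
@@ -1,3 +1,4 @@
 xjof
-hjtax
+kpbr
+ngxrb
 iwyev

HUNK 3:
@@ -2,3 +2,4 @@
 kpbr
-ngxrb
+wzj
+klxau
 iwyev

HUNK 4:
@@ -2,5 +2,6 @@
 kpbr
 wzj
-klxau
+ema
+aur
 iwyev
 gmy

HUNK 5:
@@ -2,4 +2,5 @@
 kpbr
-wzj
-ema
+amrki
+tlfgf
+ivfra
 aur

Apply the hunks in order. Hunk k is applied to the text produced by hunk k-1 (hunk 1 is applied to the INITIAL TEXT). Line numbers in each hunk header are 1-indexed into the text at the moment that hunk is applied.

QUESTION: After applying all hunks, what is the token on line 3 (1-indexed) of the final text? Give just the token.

Hunk 1: at line 2 remove [ekes,jebdr,mmb] add [iwyev] -> 4 lines: xjof hjtax iwyev gmy
Hunk 2: at line 1 remove [hjtax] add [kpbr,ngxrb] -> 5 lines: xjof kpbr ngxrb iwyev gmy
Hunk 3: at line 2 remove [ngxrb] add [wzj,klxau] -> 6 lines: xjof kpbr wzj klxau iwyev gmy
Hunk 4: at line 2 remove [klxau] add [ema,aur] -> 7 lines: xjof kpbr wzj ema aur iwyev gmy
Hunk 5: at line 2 remove [wzj,ema] add [amrki,tlfgf,ivfra] -> 8 lines: xjof kpbr amrki tlfgf ivfra aur iwyev gmy
Final line 3: amrki

Answer: amrki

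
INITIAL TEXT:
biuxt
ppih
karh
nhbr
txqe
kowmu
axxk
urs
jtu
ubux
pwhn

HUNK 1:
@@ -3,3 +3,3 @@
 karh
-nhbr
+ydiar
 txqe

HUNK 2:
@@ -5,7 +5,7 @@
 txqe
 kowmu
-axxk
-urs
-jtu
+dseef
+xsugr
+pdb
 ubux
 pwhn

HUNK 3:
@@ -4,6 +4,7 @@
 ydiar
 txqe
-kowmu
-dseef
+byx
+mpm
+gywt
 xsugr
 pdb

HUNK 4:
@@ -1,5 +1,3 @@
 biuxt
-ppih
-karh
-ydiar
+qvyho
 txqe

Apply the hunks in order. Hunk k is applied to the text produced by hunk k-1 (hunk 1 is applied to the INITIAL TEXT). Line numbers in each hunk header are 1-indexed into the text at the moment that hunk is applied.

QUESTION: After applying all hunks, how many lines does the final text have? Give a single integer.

Answer: 10

Derivation:
Hunk 1: at line 3 remove [nhbr] add [ydiar] -> 11 lines: biuxt ppih karh ydiar txqe kowmu axxk urs jtu ubux pwhn
Hunk 2: at line 5 remove [axxk,urs,jtu] add [dseef,xsugr,pdb] -> 11 lines: biuxt ppih karh ydiar txqe kowmu dseef xsugr pdb ubux pwhn
Hunk 3: at line 4 remove [kowmu,dseef] add [byx,mpm,gywt] -> 12 lines: biuxt ppih karh ydiar txqe byx mpm gywt xsugr pdb ubux pwhn
Hunk 4: at line 1 remove [ppih,karh,ydiar] add [qvyho] -> 10 lines: biuxt qvyho txqe byx mpm gywt xsugr pdb ubux pwhn
Final line count: 10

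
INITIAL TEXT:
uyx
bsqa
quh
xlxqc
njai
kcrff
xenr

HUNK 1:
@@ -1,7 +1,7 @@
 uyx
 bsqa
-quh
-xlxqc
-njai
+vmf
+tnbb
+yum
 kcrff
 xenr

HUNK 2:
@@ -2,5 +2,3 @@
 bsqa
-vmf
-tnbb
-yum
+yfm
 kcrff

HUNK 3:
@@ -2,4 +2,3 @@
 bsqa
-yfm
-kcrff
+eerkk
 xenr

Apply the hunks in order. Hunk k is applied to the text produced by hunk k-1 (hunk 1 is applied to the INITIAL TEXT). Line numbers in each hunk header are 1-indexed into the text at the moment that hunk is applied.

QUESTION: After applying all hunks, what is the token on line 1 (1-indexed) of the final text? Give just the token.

Hunk 1: at line 1 remove [quh,xlxqc,njai] add [vmf,tnbb,yum] -> 7 lines: uyx bsqa vmf tnbb yum kcrff xenr
Hunk 2: at line 2 remove [vmf,tnbb,yum] add [yfm] -> 5 lines: uyx bsqa yfm kcrff xenr
Hunk 3: at line 2 remove [yfm,kcrff] add [eerkk] -> 4 lines: uyx bsqa eerkk xenr
Final line 1: uyx

Answer: uyx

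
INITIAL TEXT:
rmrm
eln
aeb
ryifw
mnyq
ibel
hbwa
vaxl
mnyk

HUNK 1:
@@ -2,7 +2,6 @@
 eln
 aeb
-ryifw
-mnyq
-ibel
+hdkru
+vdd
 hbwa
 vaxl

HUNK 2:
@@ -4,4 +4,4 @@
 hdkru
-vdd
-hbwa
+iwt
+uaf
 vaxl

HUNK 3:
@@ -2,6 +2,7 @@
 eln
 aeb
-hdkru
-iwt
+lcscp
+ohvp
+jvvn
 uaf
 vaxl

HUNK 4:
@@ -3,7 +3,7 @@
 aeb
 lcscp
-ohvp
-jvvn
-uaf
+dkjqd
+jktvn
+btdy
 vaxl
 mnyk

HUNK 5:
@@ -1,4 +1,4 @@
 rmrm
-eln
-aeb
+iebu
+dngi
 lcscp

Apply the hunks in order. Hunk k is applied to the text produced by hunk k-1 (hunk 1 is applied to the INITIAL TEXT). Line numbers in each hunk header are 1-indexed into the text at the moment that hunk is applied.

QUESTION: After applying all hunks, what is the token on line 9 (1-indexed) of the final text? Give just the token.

Answer: mnyk

Derivation:
Hunk 1: at line 2 remove [ryifw,mnyq,ibel] add [hdkru,vdd] -> 8 lines: rmrm eln aeb hdkru vdd hbwa vaxl mnyk
Hunk 2: at line 4 remove [vdd,hbwa] add [iwt,uaf] -> 8 lines: rmrm eln aeb hdkru iwt uaf vaxl mnyk
Hunk 3: at line 2 remove [hdkru,iwt] add [lcscp,ohvp,jvvn] -> 9 lines: rmrm eln aeb lcscp ohvp jvvn uaf vaxl mnyk
Hunk 4: at line 3 remove [ohvp,jvvn,uaf] add [dkjqd,jktvn,btdy] -> 9 lines: rmrm eln aeb lcscp dkjqd jktvn btdy vaxl mnyk
Hunk 5: at line 1 remove [eln,aeb] add [iebu,dngi] -> 9 lines: rmrm iebu dngi lcscp dkjqd jktvn btdy vaxl mnyk
Final line 9: mnyk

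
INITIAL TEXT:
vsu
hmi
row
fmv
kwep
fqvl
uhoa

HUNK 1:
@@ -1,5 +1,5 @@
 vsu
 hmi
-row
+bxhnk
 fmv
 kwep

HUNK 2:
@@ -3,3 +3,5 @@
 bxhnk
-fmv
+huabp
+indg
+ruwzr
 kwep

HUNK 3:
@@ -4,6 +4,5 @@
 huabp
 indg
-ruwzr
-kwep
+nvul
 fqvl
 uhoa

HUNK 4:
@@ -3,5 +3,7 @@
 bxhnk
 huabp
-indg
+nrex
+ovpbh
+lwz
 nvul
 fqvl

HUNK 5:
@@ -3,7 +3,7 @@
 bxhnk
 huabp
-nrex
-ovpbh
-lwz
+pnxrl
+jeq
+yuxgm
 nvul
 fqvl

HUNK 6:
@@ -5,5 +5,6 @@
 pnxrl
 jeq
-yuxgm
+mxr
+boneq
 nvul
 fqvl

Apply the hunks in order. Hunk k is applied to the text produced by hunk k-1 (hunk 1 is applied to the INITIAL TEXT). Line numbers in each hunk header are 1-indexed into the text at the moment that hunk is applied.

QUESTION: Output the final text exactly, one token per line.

Answer: vsu
hmi
bxhnk
huabp
pnxrl
jeq
mxr
boneq
nvul
fqvl
uhoa

Derivation:
Hunk 1: at line 1 remove [row] add [bxhnk] -> 7 lines: vsu hmi bxhnk fmv kwep fqvl uhoa
Hunk 2: at line 3 remove [fmv] add [huabp,indg,ruwzr] -> 9 lines: vsu hmi bxhnk huabp indg ruwzr kwep fqvl uhoa
Hunk 3: at line 4 remove [ruwzr,kwep] add [nvul] -> 8 lines: vsu hmi bxhnk huabp indg nvul fqvl uhoa
Hunk 4: at line 3 remove [indg] add [nrex,ovpbh,lwz] -> 10 lines: vsu hmi bxhnk huabp nrex ovpbh lwz nvul fqvl uhoa
Hunk 5: at line 3 remove [nrex,ovpbh,lwz] add [pnxrl,jeq,yuxgm] -> 10 lines: vsu hmi bxhnk huabp pnxrl jeq yuxgm nvul fqvl uhoa
Hunk 6: at line 5 remove [yuxgm] add [mxr,boneq] -> 11 lines: vsu hmi bxhnk huabp pnxrl jeq mxr boneq nvul fqvl uhoa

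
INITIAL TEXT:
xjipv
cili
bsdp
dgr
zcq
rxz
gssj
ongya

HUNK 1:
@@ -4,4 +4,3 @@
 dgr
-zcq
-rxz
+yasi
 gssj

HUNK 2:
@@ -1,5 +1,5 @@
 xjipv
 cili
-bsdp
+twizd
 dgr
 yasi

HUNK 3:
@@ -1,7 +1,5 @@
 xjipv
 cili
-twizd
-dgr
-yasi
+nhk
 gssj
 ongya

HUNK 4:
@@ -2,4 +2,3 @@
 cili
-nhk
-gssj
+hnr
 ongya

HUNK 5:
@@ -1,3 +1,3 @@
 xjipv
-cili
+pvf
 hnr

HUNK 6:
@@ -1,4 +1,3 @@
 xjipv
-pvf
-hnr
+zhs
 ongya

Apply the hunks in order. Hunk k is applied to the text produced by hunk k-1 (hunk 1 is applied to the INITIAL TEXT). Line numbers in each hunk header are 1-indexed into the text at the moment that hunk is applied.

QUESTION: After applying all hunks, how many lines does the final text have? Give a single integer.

Answer: 3

Derivation:
Hunk 1: at line 4 remove [zcq,rxz] add [yasi] -> 7 lines: xjipv cili bsdp dgr yasi gssj ongya
Hunk 2: at line 1 remove [bsdp] add [twizd] -> 7 lines: xjipv cili twizd dgr yasi gssj ongya
Hunk 3: at line 1 remove [twizd,dgr,yasi] add [nhk] -> 5 lines: xjipv cili nhk gssj ongya
Hunk 4: at line 2 remove [nhk,gssj] add [hnr] -> 4 lines: xjipv cili hnr ongya
Hunk 5: at line 1 remove [cili] add [pvf] -> 4 lines: xjipv pvf hnr ongya
Hunk 6: at line 1 remove [pvf,hnr] add [zhs] -> 3 lines: xjipv zhs ongya
Final line count: 3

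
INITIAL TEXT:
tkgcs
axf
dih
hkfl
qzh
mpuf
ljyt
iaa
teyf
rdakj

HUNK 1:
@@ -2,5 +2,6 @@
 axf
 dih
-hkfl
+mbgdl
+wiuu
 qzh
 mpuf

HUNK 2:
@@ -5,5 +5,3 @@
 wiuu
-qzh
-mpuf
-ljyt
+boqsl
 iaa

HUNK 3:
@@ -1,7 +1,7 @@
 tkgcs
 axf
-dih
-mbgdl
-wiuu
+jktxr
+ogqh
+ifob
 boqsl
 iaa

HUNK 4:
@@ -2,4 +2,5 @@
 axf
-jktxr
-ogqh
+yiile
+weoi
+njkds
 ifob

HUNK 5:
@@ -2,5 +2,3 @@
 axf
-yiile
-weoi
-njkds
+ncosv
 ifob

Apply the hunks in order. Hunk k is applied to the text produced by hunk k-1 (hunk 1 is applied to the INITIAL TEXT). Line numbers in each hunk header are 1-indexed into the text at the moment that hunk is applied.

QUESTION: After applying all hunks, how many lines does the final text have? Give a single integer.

Hunk 1: at line 2 remove [hkfl] add [mbgdl,wiuu] -> 11 lines: tkgcs axf dih mbgdl wiuu qzh mpuf ljyt iaa teyf rdakj
Hunk 2: at line 5 remove [qzh,mpuf,ljyt] add [boqsl] -> 9 lines: tkgcs axf dih mbgdl wiuu boqsl iaa teyf rdakj
Hunk 3: at line 1 remove [dih,mbgdl,wiuu] add [jktxr,ogqh,ifob] -> 9 lines: tkgcs axf jktxr ogqh ifob boqsl iaa teyf rdakj
Hunk 4: at line 2 remove [jktxr,ogqh] add [yiile,weoi,njkds] -> 10 lines: tkgcs axf yiile weoi njkds ifob boqsl iaa teyf rdakj
Hunk 5: at line 2 remove [yiile,weoi,njkds] add [ncosv] -> 8 lines: tkgcs axf ncosv ifob boqsl iaa teyf rdakj
Final line count: 8

Answer: 8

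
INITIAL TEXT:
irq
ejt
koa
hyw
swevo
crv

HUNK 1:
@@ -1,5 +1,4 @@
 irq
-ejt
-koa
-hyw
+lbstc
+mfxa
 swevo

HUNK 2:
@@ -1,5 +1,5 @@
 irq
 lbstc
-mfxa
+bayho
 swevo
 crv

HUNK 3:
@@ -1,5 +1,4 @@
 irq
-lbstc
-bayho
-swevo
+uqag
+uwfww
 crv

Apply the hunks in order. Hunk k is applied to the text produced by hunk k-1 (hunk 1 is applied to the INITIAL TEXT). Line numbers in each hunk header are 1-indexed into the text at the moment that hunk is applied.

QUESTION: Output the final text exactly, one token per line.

Hunk 1: at line 1 remove [ejt,koa,hyw] add [lbstc,mfxa] -> 5 lines: irq lbstc mfxa swevo crv
Hunk 2: at line 1 remove [mfxa] add [bayho] -> 5 lines: irq lbstc bayho swevo crv
Hunk 3: at line 1 remove [lbstc,bayho,swevo] add [uqag,uwfww] -> 4 lines: irq uqag uwfww crv

Answer: irq
uqag
uwfww
crv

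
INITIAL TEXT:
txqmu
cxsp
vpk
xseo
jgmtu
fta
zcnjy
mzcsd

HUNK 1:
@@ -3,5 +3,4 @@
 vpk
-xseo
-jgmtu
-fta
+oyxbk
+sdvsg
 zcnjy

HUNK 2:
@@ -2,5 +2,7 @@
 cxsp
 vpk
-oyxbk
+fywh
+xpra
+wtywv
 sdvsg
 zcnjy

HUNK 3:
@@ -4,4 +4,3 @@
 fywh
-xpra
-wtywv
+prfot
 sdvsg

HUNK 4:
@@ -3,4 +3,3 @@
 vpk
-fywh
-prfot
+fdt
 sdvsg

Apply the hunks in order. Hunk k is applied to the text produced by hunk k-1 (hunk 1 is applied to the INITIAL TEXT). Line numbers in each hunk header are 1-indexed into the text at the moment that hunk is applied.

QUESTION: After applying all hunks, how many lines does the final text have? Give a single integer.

Hunk 1: at line 3 remove [xseo,jgmtu,fta] add [oyxbk,sdvsg] -> 7 lines: txqmu cxsp vpk oyxbk sdvsg zcnjy mzcsd
Hunk 2: at line 2 remove [oyxbk] add [fywh,xpra,wtywv] -> 9 lines: txqmu cxsp vpk fywh xpra wtywv sdvsg zcnjy mzcsd
Hunk 3: at line 4 remove [xpra,wtywv] add [prfot] -> 8 lines: txqmu cxsp vpk fywh prfot sdvsg zcnjy mzcsd
Hunk 4: at line 3 remove [fywh,prfot] add [fdt] -> 7 lines: txqmu cxsp vpk fdt sdvsg zcnjy mzcsd
Final line count: 7

Answer: 7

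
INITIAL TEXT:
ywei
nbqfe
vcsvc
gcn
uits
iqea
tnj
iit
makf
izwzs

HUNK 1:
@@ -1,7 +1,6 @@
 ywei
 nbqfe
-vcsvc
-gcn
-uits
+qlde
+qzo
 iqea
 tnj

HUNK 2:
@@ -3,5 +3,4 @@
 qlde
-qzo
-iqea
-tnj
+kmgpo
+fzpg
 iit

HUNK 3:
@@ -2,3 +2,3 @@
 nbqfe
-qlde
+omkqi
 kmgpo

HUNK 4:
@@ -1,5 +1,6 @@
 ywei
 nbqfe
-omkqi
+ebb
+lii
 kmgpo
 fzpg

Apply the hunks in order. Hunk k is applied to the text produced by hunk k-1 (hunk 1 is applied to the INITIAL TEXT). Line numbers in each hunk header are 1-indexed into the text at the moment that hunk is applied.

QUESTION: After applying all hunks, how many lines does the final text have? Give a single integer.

Hunk 1: at line 1 remove [vcsvc,gcn,uits] add [qlde,qzo] -> 9 lines: ywei nbqfe qlde qzo iqea tnj iit makf izwzs
Hunk 2: at line 3 remove [qzo,iqea,tnj] add [kmgpo,fzpg] -> 8 lines: ywei nbqfe qlde kmgpo fzpg iit makf izwzs
Hunk 3: at line 2 remove [qlde] add [omkqi] -> 8 lines: ywei nbqfe omkqi kmgpo fzpg iit makf izwzs
Hunk 4: at line 1 remove [omkqi] add [ebb,lii] -> 9 lines: ywei nbqfe ebb lii kmgpo fzpg iit makf izwzs
Final line count: 9

Answer: 9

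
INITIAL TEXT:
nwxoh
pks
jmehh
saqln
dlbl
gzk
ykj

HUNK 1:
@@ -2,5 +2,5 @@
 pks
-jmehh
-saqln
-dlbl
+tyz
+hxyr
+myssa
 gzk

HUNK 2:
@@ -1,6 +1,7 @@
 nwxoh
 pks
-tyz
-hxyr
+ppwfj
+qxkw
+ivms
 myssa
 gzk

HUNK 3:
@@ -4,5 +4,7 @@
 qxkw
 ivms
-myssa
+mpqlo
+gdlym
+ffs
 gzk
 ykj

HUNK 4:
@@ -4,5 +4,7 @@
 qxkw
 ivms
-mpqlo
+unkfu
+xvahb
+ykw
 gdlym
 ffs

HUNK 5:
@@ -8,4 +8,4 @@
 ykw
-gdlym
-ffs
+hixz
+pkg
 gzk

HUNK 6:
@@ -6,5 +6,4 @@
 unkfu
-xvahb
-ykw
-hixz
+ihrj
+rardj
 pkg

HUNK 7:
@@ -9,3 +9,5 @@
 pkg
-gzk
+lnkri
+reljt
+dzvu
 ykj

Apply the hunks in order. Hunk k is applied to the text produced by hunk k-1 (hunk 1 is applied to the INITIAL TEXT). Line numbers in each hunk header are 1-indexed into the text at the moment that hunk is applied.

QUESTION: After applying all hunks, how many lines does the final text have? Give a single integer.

Answer: 13

Derivation:
Hunk 1: at line 2 remove [jmehh,saqln,dlbl] add [tyz,hxyr,myssa] -> 7 lines: nwxoh pks tyz hxyr myssa gzk ykj
Hunk 2: at line 1 remove [tyz,hxyr] add [ppwfj,qxkw,ivms] -> 8 lines: nwxoh pks ppwfj qxkw ivms myssa gzk ykj
Hunk 3: at line 4 remove [myssa] add [mpqlo,gdlym,ffs] -> 10 lines: nwxoh pks ppwfj qxkw ivms mpqlo gdlym ffs gzk ykj
Hunk 4: at line 4 remove [mpqlo] add [unkfu,xvahb,ykw] -> 12 lines: nwxoh pks ppwfj qxkw ivms unkfu xvahb ykw gdlym ffs gzk ykj
Hunk 5: at line 8 remove [gdlym,ffs] add [hixz,pkg] -> 12 lines: nwxoh pks ppwfj qxkw ivms unkfu xvahb ykw hixz pkg gzk ykj
Hunk 6: at line 6 remove [xvahb,ykw,hixz] add [ihrj,rardj] -> 11 lines: nwxoh pks ppwfj qxkw ivms unkfu ihrj rardj pkg gzk ykj
Hunk 7: at line 9 remove [gzk] add [lnkri,reljt,dzvu] -> 13 lines: nwxoh pks ppwfj qxkw ivms unkfu ihrj rardj pkg lnkri reljt dzvu ykj
Final line count: 13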